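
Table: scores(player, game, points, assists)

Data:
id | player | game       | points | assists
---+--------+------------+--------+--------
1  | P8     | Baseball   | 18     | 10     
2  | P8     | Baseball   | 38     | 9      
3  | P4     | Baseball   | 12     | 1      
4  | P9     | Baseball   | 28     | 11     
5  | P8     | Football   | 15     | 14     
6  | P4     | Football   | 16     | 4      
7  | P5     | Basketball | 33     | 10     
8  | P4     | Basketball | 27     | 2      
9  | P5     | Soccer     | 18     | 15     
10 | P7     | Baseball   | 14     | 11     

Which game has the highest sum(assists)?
SELECT game, SUM(assists) as val
FROM scores
GROUP BY game
ORDER BY val DESC
LIMIT 1

Result: Baseball with sum(assists) = 42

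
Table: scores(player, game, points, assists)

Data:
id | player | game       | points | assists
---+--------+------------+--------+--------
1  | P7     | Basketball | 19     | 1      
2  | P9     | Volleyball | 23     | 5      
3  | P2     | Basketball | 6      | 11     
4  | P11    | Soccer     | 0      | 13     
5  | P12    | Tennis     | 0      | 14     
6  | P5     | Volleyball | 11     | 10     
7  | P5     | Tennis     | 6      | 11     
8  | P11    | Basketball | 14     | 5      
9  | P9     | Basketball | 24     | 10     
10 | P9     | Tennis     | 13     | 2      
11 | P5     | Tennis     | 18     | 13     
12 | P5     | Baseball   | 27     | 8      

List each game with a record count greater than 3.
SELECT game, COUNT(*) as cnt
FROM scores
GROUP BY game
HAVING COUNT(*) > 3

Result:
  Basketball: 4
  Tennis: 4

Note: HAVING filters groups after aggregation, WHERE filters rows before.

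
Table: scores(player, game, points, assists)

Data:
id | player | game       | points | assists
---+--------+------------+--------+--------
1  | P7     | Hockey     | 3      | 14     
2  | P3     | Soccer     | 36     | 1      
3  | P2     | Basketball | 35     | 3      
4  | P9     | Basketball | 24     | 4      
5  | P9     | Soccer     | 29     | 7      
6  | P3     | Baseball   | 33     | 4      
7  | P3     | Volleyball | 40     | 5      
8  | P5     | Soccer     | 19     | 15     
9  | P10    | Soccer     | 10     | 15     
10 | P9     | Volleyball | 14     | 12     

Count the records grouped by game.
SELECT game, COUNT(*) as count
FROM scores
GROUP BY game

Result:
  Baseball: 1
  Basketball: 2
  Hockey: 1
  Soccer: 4
  Volleyball: 2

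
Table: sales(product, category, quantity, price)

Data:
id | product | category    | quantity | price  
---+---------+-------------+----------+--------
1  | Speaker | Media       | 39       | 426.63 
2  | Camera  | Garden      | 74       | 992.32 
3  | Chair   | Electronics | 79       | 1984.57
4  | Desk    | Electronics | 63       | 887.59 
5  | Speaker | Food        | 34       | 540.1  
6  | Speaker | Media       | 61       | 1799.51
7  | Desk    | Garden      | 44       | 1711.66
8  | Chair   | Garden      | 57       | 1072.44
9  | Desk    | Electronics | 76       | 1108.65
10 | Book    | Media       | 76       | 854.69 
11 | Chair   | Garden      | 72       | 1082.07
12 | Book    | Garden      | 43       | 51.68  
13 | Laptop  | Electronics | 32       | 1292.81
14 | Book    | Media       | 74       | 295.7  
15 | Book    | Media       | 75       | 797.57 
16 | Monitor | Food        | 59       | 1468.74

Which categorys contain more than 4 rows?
SELECT category, COUNT(*) as cnt
FROM sales
GROUP BY category
HAVING COUNT(*) > 4

Result:
  Garden: 5
  Media: 5

Note: HAVING filters groups after aggregation, WHERE filters rows before.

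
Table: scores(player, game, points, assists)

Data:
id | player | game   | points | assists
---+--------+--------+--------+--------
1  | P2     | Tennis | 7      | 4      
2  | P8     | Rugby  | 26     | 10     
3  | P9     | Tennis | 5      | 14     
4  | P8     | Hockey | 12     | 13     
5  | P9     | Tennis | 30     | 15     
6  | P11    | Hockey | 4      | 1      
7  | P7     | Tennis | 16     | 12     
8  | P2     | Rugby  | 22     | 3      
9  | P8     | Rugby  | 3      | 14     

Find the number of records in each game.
SELECT game, COUNT(*) as count
FROM scores
GROUP BY game

Result:
  Hockey: 2
  Rugby: 3
  Tennis: 4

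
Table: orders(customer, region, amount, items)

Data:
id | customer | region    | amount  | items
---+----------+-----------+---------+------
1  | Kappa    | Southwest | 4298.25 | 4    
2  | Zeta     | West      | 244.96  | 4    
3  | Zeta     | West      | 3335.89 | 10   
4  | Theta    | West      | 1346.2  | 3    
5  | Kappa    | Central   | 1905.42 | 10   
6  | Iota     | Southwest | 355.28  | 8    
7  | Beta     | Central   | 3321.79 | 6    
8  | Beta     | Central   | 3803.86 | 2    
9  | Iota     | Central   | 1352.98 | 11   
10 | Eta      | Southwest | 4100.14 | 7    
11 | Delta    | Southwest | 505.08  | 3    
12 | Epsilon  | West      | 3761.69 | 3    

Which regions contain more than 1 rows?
SELECT region, COUNT(*) as cnt
FROM orders
GROUP BY region
HAVING COUNT(*) > 1

Result:
  Central: 4
  Southwest: 4
  West: 4

Note: HAVING filters groups after aggregation, WHERE filters rows before.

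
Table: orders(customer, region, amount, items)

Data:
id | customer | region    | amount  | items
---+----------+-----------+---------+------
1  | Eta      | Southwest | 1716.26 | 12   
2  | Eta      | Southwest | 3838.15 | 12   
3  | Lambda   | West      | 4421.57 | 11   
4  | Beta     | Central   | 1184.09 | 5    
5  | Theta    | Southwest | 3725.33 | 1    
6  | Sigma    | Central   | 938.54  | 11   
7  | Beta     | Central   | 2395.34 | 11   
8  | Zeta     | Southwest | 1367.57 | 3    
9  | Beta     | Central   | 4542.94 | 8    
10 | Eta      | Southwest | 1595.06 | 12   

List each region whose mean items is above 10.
SELECT region, AVG(items)
FROM orders
GROUP BY region
HAVING AVG(items) > 10

Result:
  West: avg=11.00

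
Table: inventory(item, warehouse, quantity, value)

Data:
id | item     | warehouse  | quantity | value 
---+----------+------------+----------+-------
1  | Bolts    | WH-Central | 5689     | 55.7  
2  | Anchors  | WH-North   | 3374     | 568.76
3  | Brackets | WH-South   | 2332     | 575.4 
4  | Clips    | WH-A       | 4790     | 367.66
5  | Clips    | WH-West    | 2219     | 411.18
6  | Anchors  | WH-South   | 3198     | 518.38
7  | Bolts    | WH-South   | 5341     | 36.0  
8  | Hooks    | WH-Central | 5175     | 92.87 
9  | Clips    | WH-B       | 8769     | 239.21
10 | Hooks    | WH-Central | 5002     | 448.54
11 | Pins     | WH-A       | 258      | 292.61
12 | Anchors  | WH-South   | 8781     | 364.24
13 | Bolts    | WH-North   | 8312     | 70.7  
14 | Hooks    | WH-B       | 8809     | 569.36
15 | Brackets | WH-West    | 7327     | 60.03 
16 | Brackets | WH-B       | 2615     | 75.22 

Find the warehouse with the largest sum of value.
SELECT warehouse, SUM(value) as val
FROM inventory
GROUP BY warehouse
ORDER BY val DESC
LIMIT 1

Result: WH-South with sum(value) = 1494.02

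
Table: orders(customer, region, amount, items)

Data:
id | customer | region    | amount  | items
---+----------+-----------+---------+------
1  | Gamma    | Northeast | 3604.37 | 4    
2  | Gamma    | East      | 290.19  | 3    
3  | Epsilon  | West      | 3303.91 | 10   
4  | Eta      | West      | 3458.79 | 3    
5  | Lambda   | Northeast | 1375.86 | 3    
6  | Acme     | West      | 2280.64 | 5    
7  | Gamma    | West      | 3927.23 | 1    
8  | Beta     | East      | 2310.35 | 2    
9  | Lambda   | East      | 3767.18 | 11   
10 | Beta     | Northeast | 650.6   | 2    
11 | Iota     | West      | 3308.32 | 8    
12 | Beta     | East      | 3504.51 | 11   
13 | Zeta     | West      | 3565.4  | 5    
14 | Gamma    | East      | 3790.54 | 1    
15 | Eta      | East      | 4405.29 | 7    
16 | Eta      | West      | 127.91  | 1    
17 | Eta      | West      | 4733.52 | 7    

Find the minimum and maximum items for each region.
SELECT region, MIN(items), MAX(items)
FROM orders
GROUP BY region

Result:
  East: min=1, max=11
  Northeast: min=2, max=4
  West: min=1, max=10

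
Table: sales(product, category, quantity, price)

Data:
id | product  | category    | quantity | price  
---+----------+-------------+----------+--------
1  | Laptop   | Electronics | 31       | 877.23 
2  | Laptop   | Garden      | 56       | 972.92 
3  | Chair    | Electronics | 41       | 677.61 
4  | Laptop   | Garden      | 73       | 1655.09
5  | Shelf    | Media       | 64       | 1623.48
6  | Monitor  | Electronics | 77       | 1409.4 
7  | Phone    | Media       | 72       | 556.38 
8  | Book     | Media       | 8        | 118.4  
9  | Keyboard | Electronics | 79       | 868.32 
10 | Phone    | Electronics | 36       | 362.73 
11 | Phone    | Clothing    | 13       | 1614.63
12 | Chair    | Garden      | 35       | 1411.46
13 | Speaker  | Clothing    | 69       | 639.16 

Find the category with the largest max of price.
SELECT category, MAX(price) as val
FROM sales
GROUP BY category
ORDER BY val DESC
LIMIT 1

Result: Garden with max(price) = 1655.09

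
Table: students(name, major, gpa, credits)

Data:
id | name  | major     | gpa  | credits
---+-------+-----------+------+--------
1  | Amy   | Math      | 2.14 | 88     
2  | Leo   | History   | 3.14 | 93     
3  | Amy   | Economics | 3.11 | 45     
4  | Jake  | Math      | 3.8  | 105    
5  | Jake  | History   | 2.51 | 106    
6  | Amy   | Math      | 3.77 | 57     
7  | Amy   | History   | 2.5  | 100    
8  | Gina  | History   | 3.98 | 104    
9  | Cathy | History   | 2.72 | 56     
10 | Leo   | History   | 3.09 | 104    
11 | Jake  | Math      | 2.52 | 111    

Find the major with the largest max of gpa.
SELECT major, MAX(gpa) as val
FROM students
GROUP BY major
ORDER BY val DESC
LIMIT 1

Result: History with max(gpa) = 3.98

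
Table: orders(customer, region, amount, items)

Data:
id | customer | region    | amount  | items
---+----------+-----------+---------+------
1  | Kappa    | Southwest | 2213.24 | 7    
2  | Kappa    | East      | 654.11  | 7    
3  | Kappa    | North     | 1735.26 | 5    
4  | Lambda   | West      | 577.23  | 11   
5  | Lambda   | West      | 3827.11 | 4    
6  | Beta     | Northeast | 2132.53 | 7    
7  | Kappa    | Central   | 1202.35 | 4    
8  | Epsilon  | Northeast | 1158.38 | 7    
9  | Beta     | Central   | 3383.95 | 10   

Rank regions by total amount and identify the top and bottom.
SELECT region, SUM(amount)
FROM orders
GROUP BY region
ORDER BY SUM(amount)

All groups:
  East: 654.11
  North: 1735.26
  Southwest: 2213.24
  Northeast: 3290.91
  West: 4404.34
  Central: 4586.30

Highest: Central (4586.30)
Lowest: East (654.11)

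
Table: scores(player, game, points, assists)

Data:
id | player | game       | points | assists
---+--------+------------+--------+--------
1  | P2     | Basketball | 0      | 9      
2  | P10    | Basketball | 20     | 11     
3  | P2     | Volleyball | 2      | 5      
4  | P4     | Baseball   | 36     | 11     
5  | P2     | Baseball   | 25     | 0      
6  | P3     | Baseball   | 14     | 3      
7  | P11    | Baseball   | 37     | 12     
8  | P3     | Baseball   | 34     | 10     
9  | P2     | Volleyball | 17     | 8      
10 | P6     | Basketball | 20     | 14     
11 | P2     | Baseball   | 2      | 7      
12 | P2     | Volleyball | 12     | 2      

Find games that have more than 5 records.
SELECT game, COUNT(*) as cnt
FROM scores
GROUP BY game
HAVING COUNT(*) > 5

Result:
  Baseball: 6

Note: HAVING filters groups after aggregation, WHERE filters rows before.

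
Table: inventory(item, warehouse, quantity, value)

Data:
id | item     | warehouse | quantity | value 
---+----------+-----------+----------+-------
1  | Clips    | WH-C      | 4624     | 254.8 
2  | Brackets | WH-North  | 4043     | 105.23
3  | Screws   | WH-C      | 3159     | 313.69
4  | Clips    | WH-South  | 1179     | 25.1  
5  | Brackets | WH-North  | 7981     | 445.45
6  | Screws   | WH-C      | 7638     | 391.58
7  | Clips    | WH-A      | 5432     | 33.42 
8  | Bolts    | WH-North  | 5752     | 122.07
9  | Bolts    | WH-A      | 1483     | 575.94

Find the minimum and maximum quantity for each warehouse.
SELECT warehouse, MIN(quantity), MAX(quantity)
FROM inventory
GROUP BY warehouse

Result:
  WH-A: min=1483, max=5432
  WH-C: min=3159, max=7638
  WH-North: min=4043, max=7981
  WH-South: min=1179, max=1179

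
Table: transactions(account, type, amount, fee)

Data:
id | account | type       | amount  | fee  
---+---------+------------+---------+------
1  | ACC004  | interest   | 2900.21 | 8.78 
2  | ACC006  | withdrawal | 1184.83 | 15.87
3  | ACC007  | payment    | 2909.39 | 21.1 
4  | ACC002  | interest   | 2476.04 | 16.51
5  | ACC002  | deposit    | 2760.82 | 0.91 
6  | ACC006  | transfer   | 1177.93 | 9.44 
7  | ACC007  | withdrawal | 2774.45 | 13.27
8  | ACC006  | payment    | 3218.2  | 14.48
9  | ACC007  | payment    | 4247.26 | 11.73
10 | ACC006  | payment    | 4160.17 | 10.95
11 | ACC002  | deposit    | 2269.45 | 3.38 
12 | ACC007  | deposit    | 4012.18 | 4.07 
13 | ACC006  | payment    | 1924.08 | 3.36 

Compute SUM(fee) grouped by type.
SELECT type, SUM(fee) as result
FROM transactions
GROUP BY type

Result:
  deposit: 8.36
  interest: 25.29
  payment: 61.62
  transfer: 9.44
  withdrawal: 29.14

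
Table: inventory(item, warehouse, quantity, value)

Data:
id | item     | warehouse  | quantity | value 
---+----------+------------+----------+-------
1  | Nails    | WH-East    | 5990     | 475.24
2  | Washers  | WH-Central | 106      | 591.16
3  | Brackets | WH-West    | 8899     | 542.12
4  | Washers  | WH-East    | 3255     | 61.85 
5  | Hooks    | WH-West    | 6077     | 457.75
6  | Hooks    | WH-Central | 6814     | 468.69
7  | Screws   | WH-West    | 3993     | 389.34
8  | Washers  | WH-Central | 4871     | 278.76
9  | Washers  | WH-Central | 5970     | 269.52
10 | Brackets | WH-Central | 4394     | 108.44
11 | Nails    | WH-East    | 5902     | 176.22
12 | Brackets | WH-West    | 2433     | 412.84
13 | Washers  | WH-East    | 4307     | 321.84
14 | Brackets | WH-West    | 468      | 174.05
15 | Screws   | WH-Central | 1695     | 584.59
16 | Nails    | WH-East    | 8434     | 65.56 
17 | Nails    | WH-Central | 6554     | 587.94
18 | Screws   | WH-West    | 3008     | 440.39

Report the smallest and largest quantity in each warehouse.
SELECT warehouse, MIN(quantity), MAX(quantity)
FROM inventory
GROUP BY warehouse

Result:
  WH-Central: min=106, max=6814
  WH-East: min=3255, max=8434
  WH-West: min=468, max=8899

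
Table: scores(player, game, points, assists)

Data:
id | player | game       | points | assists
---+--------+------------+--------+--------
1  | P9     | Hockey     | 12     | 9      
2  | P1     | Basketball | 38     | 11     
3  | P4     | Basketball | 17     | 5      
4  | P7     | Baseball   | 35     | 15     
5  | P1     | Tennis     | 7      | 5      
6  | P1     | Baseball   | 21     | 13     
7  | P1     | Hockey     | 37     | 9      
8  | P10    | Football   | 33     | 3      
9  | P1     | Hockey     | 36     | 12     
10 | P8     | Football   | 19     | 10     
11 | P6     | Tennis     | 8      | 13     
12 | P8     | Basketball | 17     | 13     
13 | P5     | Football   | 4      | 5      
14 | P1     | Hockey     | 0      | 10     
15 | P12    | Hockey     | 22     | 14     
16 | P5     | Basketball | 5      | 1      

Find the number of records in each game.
SELECT game, COUNT(*) as count
FROM scores
GROUP BY game

Result:
  Baseball: 2
  Basketball: 4
  Football: 3
  Hockey: 5
  Tennis: 2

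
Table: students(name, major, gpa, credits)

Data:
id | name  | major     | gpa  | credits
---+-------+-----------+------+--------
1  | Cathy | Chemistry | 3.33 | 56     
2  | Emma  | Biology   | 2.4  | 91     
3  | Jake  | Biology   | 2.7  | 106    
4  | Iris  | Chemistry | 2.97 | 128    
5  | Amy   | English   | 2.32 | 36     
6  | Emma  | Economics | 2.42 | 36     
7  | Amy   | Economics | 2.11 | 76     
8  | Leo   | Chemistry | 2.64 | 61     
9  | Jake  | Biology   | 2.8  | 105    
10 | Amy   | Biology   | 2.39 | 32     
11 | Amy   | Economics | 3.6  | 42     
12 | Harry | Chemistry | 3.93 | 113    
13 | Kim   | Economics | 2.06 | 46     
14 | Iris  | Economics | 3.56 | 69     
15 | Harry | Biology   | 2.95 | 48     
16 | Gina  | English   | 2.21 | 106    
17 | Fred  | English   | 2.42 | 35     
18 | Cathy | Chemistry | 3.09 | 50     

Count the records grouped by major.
SELECT major, COUNT(*) as count
FROM students
GROUP BY major

Result:
  Biology: 5
  Chemistry: 5
  Economics: 5
  English: 3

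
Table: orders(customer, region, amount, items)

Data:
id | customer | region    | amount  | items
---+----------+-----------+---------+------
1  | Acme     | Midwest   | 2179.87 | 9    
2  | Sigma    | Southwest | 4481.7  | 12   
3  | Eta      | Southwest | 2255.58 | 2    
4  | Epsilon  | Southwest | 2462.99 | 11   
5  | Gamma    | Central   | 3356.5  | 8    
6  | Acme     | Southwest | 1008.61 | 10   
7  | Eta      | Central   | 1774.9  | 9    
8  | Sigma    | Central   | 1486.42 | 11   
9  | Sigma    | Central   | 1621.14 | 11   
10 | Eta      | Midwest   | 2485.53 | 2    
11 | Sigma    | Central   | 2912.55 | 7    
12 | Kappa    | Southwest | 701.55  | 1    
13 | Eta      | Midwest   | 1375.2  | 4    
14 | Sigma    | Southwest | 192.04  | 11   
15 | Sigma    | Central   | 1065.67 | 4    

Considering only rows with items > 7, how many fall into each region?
SELECT region, COUNT(*)
FROM orders
WHERE items > 7
GROUP BY region

Note: WHERE filters rows before grouping.

Result:
  Central: 4
  Midwest: 1
  Southwest: 4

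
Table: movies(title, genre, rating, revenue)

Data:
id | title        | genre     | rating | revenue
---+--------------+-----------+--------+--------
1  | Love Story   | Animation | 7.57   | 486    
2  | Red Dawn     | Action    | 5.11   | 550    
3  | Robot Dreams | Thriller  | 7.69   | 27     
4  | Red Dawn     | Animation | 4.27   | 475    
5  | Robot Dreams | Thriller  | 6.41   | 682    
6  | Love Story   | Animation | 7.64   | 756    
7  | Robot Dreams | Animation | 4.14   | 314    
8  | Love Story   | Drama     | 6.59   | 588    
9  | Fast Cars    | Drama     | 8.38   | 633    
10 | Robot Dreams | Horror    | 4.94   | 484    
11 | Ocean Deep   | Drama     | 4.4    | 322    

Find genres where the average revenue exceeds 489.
SELECT genre, AVG(revenue)
FROM movies
GROUP BY genre
HAVING AVG(revenue) > 489

Result:
  Action: avg=550.00
  Animation: avg=507.75
  Drama: avg=514.33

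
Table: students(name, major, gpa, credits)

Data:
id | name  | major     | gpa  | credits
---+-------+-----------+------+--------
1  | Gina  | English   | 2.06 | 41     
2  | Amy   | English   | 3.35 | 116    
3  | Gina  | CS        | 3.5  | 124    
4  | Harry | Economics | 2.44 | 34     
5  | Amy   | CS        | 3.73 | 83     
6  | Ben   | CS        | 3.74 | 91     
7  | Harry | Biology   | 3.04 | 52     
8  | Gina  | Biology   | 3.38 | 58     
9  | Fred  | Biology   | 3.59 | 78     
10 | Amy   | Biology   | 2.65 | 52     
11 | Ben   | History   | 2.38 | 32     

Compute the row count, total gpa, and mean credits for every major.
SELECT major,
       COUNT(*) as cnt,
       SUM(gpa) as total_gpa,
       AVG(credits) as avg_credits
FROM students
GROUP BY major

Result:
  Biology: 4 records, 12.66 total gpa, 60.00 avg credits
  CS: 3 records, 10.97 total gpa, 99.33 avg credits
  Economics: 1 records, 2.44 total gpa, 34.00 avg credits
  English: 2 records, 5.41 total gpa, 78.50 avg credits
  History: 1 records, 2.38 total gpa, 32.00 avg credits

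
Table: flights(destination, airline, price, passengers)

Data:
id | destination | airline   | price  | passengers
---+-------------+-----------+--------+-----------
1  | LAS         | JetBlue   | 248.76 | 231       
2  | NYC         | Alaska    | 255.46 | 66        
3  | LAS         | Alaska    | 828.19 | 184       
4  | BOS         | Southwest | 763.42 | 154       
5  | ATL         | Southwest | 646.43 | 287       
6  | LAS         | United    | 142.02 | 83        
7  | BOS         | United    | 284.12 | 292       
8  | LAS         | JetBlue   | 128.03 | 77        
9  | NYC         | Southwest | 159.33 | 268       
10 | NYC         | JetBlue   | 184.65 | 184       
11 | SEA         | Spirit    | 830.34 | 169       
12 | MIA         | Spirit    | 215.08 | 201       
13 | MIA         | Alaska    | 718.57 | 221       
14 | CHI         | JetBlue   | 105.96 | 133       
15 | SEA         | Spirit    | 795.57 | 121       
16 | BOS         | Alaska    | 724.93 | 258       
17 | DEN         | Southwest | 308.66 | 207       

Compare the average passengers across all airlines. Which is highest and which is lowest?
SELECT airline, AVG(passengers)
FROM flights
GROUP BY airline
ORDER BY AVG(passengers)

All groups:
  JetBlue: 156.25
  Spirit: 163.67
  Alaska: 182.25
  United: 187.50
  Southwest: 229.00

Highest: Southwest (229.00)
Lowest: JetBlue (156.25)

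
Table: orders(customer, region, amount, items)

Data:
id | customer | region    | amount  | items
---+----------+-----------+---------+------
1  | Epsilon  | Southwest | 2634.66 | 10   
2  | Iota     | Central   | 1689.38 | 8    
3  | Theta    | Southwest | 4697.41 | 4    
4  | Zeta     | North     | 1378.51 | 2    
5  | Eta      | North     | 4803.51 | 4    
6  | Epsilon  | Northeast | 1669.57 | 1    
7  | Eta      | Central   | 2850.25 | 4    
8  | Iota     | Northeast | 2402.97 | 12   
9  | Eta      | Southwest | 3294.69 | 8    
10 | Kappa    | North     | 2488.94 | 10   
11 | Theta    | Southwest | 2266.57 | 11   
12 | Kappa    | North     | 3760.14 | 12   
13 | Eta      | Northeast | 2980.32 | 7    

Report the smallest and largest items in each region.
SELECT region, MIN(items), MAX(items)
FROM orders
GROUP BY region

Result:
  Central: min=4, max=8
  North: min=2, max=12
  Northeast: min=1, max=12
  Southwest: min=4, max=11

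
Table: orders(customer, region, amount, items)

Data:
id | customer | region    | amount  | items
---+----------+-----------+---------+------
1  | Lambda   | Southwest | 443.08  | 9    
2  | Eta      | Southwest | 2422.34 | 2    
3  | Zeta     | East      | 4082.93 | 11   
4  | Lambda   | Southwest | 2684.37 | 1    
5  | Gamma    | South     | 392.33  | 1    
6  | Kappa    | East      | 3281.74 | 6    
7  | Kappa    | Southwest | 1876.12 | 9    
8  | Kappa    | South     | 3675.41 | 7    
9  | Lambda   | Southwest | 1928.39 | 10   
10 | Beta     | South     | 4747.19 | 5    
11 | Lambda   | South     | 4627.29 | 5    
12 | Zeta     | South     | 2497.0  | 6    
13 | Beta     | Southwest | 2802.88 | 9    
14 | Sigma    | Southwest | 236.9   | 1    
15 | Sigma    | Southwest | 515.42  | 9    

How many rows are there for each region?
SELECT region, COUNT(*) as count
FROM orders
GROUP BY region

Result:
  East: 2
  South: 5
  Southwest: 8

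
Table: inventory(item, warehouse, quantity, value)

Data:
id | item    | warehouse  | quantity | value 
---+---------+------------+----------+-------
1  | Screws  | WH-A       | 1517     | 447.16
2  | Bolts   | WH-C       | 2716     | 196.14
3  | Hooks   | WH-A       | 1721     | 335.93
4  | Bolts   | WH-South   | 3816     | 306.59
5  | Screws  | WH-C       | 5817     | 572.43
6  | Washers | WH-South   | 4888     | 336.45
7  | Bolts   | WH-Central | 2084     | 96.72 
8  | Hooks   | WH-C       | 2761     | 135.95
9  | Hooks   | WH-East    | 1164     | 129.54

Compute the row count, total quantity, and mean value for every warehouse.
SELECT warehouse,
       COUNT(*) as cnt,
       SUM(quantity) as total_quantity,
       AVG(value) as avg_value
FROM inventory
GROUP BY warehouse

Result:
  WH-A: 2 records, 3238 total quantity, 391.55 avg value
  WH-C: 3 records, 11294 total quantity, 301.51 avg value
  WH-Central: 1 records, 2084 total quantity, 96.72 avg value
  WH-East: 1 records, 1164 total quantity, 129.54 avg value
  WH-South: 2 records, 8704 total quantity, 321.52 avg value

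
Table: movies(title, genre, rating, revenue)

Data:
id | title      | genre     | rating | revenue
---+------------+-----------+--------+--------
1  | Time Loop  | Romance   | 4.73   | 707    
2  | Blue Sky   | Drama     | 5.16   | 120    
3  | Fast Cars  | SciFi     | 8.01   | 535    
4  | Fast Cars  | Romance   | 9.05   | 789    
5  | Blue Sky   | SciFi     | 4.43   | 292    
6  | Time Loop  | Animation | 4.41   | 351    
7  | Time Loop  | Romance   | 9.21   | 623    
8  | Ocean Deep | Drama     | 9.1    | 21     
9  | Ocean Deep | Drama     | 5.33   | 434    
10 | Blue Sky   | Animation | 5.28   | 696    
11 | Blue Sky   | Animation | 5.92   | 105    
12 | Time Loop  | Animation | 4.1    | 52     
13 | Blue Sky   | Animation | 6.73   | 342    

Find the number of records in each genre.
SELECT genre, COUNT(*) as count
FROM movies
GROUP BY genre

Result:
  Animation: 5
  Drama: 3
  Romance: 3
  SciFi: 2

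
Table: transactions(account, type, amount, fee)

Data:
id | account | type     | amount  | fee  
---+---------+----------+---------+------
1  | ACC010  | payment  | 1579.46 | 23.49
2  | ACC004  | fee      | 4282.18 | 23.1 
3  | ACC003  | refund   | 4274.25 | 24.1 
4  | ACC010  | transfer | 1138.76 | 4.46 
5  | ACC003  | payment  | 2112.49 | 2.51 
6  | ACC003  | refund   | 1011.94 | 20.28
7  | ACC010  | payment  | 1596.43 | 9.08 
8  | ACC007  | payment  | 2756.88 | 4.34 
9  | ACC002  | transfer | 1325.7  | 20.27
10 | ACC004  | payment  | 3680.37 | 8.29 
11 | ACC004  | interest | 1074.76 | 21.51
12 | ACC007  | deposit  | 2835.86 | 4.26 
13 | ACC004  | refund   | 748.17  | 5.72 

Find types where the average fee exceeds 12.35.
SELECT type, AVG(fee)
FROM transactions
GROUP BY type
HAVING AVG(fee) > 12.35

Result:
  fee: avg=23.10
  interest: avg=21.51
  refund: avg=16.70
  transfer: avg=12.37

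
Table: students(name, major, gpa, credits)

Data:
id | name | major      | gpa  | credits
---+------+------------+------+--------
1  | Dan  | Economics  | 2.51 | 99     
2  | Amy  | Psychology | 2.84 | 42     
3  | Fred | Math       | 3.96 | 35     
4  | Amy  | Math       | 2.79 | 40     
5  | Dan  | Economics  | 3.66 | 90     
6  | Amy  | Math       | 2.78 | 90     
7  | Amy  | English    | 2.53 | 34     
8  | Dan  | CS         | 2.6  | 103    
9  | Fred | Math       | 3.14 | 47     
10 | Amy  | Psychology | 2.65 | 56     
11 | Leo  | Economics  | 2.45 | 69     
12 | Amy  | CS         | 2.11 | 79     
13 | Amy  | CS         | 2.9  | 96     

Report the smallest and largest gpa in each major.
SELECT major, MIN(gpa), MAX(gpa)
FROM students
GROUP BY major

Result:
  CS: min=2.11, max=2.90
  Economics: min=2.45, max=3.66
  English: min=2.53, max=2.53
  Math: min=2.78, max=3.96
  Psychology: min=2.65, max=2.84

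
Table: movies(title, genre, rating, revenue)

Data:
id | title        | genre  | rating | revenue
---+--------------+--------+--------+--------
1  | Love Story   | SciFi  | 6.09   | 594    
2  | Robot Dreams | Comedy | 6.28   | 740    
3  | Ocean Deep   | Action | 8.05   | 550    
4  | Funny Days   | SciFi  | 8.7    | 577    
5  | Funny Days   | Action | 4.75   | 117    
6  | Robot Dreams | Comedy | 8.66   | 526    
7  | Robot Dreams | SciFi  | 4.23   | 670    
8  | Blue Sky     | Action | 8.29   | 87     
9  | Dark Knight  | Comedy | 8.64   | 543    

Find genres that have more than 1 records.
SELECT genre, COUNT(*) as cnt
FROM movies
GROUP BY genre
HAVING COUNT(*) > 1

Result:
  Action: 3
  Comedy: 3
  SciFi: 3

Note: HAVING filters groups after aggregation, WHERE filters rows before.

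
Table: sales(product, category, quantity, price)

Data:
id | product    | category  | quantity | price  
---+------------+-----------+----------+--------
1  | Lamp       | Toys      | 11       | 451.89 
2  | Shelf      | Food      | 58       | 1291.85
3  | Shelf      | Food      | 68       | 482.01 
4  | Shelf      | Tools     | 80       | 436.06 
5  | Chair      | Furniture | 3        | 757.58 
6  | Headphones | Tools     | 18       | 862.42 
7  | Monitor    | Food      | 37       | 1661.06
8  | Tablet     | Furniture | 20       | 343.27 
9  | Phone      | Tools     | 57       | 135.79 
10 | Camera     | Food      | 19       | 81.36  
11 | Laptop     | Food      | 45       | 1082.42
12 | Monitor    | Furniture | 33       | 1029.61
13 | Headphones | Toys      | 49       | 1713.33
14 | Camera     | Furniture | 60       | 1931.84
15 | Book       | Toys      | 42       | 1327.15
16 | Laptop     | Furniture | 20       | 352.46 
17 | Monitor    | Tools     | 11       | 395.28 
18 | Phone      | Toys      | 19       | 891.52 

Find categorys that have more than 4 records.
SELECT category, COUNT(*) as cnt
FROM sales
GROUP BY category
HAVING COUNT(*) > 4

Result:
  Food: 5
  Furniture: 5

Note: HAVING filters groups after aggregation, WHERE filters rows before.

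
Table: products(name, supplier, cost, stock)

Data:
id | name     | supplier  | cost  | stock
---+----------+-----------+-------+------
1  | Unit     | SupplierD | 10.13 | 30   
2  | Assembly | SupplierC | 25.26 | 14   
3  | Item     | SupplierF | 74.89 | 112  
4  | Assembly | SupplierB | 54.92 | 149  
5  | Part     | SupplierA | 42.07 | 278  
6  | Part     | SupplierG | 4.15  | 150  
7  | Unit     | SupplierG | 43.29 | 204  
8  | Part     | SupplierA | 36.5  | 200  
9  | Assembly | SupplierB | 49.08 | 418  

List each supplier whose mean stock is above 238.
SELECT supplier, AVG(stock)
FROM products
GROUP BY supplier
HAVING AVG(stock) > 238

Result:
  SupplierA: avg=239.00
  SupplierB: avg=283.50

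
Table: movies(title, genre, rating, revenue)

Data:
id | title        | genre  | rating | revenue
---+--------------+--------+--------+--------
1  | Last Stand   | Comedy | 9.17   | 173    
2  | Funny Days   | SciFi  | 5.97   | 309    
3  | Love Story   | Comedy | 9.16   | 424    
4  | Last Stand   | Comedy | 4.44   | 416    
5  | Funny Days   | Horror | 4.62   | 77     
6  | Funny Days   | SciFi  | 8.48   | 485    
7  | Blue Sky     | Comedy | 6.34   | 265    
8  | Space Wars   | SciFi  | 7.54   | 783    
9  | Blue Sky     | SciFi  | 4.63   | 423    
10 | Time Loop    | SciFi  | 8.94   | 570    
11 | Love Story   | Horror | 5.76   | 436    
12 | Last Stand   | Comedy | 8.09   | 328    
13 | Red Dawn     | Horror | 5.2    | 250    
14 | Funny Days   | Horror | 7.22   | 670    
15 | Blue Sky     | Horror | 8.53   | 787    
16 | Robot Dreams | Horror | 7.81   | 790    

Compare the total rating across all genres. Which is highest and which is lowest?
SELECT genre, SUM(rating)
FROM movies
GROUP BY genre
ORDER BY SUM(rating)

All groups:
  SciFi: 35.56
  Comedy: 37.20
  Horror: 39.14

Highest: Horror (39.14)
Lowest: SciFi (35.56)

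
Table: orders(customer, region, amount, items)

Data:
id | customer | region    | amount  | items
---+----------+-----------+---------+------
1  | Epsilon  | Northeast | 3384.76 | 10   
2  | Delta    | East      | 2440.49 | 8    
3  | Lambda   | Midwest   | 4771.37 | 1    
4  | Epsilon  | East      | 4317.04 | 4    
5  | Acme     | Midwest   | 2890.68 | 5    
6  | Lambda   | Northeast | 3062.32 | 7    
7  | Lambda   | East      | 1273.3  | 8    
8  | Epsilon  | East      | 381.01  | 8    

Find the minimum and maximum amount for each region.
SELECT region, MIN(amount), MAX(amount)
FROM orders
GROUP BY region

Result:
  East: min=381.01, max=4317.04
  Midwest: min=2890.68, max=4771.37
  Northeast: min=3062.32, max=3384.76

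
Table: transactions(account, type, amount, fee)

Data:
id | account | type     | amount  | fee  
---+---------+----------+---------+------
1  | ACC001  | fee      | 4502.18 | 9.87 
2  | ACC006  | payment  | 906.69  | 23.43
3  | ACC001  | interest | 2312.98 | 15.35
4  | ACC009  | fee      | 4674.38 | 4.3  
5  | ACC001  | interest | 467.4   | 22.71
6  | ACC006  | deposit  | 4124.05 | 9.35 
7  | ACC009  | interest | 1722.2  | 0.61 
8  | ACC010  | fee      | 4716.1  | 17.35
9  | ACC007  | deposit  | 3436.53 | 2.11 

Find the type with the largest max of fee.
SELECT type, MAX(fee) as val
FROM transactions
GROUP BY type
ORDER BY val DESC
LIMIT 1

Result: payment with max(fee) = 23.43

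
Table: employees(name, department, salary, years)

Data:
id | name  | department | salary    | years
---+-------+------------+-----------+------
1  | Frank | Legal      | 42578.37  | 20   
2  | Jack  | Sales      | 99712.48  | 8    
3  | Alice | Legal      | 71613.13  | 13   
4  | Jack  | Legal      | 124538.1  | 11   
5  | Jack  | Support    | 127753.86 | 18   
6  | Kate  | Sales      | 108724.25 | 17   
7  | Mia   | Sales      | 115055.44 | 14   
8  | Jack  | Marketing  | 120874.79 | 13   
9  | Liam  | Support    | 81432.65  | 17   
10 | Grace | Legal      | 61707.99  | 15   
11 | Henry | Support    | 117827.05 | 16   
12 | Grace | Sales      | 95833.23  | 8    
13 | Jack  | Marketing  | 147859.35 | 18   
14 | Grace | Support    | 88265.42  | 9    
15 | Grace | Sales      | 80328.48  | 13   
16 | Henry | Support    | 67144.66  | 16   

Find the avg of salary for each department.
SELECT department, AVG(salary) as result
FROM employees
GROUP BY department

Result:
  Legal: 75109.40
  Marketing: 134367.07
  Sales: 99930.78
  Support: 96484.73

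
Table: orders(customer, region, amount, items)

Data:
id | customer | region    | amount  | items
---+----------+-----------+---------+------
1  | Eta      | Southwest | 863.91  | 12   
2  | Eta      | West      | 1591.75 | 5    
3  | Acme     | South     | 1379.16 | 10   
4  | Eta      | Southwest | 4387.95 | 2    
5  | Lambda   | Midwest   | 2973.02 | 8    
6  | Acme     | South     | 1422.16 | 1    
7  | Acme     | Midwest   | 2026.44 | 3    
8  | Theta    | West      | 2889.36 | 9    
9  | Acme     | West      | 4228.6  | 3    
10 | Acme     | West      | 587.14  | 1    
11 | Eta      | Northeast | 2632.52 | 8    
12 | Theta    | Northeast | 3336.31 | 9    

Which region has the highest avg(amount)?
SELECT region, AVG(amount) as val
FROM orders
GROUP BY region
ORDER BY val DESC
LIMIT 1

Result: Northeast with avg(amount) = 2984.42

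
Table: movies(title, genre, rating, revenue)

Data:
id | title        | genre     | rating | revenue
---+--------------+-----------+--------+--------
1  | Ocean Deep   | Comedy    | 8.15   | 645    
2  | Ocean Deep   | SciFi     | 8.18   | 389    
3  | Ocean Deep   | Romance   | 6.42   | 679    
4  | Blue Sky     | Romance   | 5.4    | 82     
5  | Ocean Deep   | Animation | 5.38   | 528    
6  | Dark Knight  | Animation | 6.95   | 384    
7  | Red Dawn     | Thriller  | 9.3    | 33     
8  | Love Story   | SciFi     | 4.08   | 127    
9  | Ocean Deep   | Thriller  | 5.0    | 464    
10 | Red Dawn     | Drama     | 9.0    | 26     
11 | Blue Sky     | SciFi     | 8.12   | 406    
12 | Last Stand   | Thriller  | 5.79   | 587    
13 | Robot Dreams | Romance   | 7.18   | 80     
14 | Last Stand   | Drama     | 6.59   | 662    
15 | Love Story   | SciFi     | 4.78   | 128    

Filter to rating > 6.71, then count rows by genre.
SELECT genre, COUNT(*)
FROM movies
WHERE rating > 6.71
GROUP BY genre

Note: WHERE filters rows before grouping.

Result:
  Animation: 1
  Comedy: 1
  Drama: 1
  Romance: 1
  SciFi: 2
  Thriller: 1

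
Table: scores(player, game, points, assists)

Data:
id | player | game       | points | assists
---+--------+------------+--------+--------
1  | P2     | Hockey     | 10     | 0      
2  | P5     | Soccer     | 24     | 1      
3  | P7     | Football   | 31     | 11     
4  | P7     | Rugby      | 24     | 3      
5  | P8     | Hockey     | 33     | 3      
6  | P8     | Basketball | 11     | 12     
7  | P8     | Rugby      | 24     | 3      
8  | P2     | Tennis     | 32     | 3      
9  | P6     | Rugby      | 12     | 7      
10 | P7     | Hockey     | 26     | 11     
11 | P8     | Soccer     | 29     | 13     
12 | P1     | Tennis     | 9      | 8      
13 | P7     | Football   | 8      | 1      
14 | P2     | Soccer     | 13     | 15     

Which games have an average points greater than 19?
SELECT game, AVG(points)
FROM scores
GROUP BY game
HAVING AVG(points) > 19

Result:
  Football: avg=19.50
  Hockey: avg=23.00
  Rugby: avg=20.00
  Soccer: avg=22.00
  Tennis: avg=20.50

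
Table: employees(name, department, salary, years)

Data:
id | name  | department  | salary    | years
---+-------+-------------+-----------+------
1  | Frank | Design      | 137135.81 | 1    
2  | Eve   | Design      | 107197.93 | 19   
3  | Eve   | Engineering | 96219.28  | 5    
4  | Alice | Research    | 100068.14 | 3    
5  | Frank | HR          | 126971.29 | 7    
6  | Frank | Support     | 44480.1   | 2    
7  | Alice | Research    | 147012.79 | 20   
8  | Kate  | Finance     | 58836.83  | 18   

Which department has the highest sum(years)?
SELECT department, SUM(years) as val
FROM employees
GROUP BY department
ORDER BY val DESC
LIMIT 1

Result: Research with sum(years) = 23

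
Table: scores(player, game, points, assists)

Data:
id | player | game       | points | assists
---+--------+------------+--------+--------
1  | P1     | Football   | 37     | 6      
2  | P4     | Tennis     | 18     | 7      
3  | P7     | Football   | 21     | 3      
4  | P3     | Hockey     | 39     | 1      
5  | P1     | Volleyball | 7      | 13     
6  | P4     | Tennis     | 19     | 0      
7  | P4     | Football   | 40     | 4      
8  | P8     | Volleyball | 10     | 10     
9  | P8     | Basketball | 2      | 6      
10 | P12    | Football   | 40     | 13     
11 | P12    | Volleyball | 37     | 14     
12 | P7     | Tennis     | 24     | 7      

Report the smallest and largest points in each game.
SELECT game, MIN(points), MAX(points)
FROM scores
GROUP BY game

Result:
  Basketball: min=2, max=2
  Football: min=21, max=40
  Hockey: min=39, max=39
  Tennis: min=18, max=24
  Volleyball: min=7, max=37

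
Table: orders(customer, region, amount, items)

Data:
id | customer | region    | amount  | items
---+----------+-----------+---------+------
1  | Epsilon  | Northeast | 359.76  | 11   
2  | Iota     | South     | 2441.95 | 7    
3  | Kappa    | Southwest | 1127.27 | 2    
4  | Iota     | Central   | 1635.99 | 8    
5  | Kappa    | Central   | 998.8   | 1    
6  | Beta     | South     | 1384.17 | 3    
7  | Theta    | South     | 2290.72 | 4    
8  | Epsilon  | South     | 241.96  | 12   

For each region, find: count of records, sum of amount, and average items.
SELECT region,
       COUNT(*) as cnt,
       SUM(amount) as total_amount,
       AVG(items) as avg_items
FROM orders
GROUP BY region

Result:
  Central: 2 records, 2634.79 total amount, 4.50 avg items
  Northeast: 1 records, 359.76 total amount, 11.00 avg items
  South: 4 records, 6358.80 total amount, 6.50 avg items
  Southwest: 1 records, 1127.27 total amount, 2.00 avg items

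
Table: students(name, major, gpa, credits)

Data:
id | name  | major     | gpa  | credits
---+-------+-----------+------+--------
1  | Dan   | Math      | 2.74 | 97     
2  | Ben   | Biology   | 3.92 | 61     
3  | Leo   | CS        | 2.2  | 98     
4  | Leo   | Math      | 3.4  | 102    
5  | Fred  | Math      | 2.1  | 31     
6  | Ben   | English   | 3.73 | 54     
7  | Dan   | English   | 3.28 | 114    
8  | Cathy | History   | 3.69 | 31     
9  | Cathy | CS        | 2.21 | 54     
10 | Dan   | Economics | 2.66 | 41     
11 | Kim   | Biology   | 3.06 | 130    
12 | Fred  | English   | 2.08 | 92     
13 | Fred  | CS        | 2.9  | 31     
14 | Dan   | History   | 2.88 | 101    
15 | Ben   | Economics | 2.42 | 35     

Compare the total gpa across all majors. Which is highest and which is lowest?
SELECT major, SUM(gpa)
FROM students
GROUP BY major
ORDER BY SUM(gpa)

All groups:
  Economics: 5.08
  History: 6.57
  Biology: 6.98
  CS: 7.31
  Math: 8.24
  English: 9.09

Highest: English (9.09)
Lowest: Economics (5.08)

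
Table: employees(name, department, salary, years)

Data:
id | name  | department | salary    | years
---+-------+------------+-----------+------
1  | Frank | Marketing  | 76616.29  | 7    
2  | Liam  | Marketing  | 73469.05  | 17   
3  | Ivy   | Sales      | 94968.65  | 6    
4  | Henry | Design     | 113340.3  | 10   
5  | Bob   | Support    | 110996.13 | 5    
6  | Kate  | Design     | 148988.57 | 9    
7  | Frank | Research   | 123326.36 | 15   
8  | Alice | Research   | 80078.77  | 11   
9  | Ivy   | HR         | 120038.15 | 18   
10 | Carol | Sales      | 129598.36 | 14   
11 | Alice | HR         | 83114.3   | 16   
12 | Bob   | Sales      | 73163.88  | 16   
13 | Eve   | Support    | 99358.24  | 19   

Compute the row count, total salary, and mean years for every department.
SELECT department,
       COUNT(*) as cnt,
       SUM(salary) as total_salary,
       AVG(years) as avg_years
FROM employees
GROUP BY department

Result:
  Design: 2 records, 262328.87 total salary, 9.50 avg years
  HR: 2 records, 203152.45 total salary, 17.00 avg years
  Marketing: 2 records, 150085.34 total salary, 12.00 avg years
  Research: 2 records, 203405.13 total salary, 13.00 avg years
  Sales: 3 records, 297730.89 total salary, 12.00 avg years
  Support: 2 records, 210354.37 total salary, 12.00 avg years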